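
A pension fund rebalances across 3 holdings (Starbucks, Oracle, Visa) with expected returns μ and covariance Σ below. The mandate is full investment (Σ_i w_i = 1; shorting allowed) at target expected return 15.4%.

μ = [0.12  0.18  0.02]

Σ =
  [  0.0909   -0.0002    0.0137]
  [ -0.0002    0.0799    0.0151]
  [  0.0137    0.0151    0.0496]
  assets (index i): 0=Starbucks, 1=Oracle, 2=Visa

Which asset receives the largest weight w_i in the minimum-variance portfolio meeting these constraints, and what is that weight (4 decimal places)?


Oracle (0.5944)

x=Σ⁻¹μ = [1.4341  2.3927  -0.7213]
y=Σ⁻¹𝟙 = [8.7974  9.7475  14.7639]
a=μᵀx=0.588357  b=𝟙ᵀx=3.105516  c=𝟙ᵀy=33.308781  D=ac−b²=9.953240
λ₁=(c·0.154−b)/D = (33.308781·0.154−3.105516)/9.953240 = 0.203355
λ₂=(a−b·0.154)/D = (0.588357−3.105516·0.154)/9.953240 = 0.011063
w* = 0.203355·x + 0.011063·y:
  w_0 = 0.203355·1.4341 + 0.011063·8.7974 = 0.3890  (Starbucks)
  w_1 = 0.203355·2.3927 + 0.011063·9.7475 = 0.5944  (Oracle)
  w_2 = 0.203355·-0.7213 + 0.011063·14.7639 = 0.0166  (Visa)
Σw_i=1.0000  μᵀw=0.1540
σ²=wᵀΣw=λ₁·μ_p+λ₂ = 0.203355·0.154 + 0.011063 = 0.042379 ≈ 0.0424


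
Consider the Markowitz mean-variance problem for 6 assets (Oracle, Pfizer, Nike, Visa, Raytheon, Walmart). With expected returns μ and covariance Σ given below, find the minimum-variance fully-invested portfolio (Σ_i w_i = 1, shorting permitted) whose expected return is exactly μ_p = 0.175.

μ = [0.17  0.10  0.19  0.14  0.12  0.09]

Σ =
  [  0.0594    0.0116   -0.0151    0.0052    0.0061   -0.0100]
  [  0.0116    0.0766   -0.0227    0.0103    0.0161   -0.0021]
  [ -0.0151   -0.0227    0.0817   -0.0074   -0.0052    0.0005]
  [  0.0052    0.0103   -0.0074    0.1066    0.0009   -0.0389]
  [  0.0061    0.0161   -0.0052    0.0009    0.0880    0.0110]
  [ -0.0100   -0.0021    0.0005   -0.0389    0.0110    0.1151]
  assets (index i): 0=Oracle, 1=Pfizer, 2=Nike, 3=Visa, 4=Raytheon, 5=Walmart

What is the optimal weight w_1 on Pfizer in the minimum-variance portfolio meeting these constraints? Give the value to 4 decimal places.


-0.0155

u=Σ⁻¹μ = [3.5188  1.4573  3.5912  1.8418  0.8414  1.6407]
v=Σ⁻¹𝟙 = [20.1795  13.4186  21.2963  13.8588  6.7980  14.6278]
a=μᵀu=1.932732  b=𝟙ᵀu=12.891159  c=𝟙ᵀv=90.178971  D=ac−b²=8.109822
λ₁=(c·0.175−b)/D = (90.178971·0.175−12.891159)/8.109822 = 0.356378
λ₂=(a−b·0.175)/D = (1.932732−12.891159·0.175)/8.109822 = -0.039855
w* = 0.356378·u + -0.039855·v:
  w_0 = 0.356378·3.5188 + -0.039855·20.1795 = 0.4498  (Oracle)
  w_1 = 0.356378·1.4573 + -0.039855·13.4186 = -0.0155  (Pfizer)
  w_2 = 0.356378·3.5912 + -0.039855·21.2963 = 0.4310  (Nike)
  w_3 = 0.356378·1.8418 + -0.039855·13.8588 = 0.1040  (Visa)
  w_4 = 0.356378·0.8414 + -0.039855·6.7980 = 0.0289  (Raytheon)
  w_5 = 0.356378·1.6407 + -0.039855·14.6278 = 0.0017  (Walmart)
Σw_i=1.0000  μᵀw=0.1750
σ²=wᵀΣw=λ₁·μ_p+λ₂ = 0.356378·0.175 + -0.039855 = 0.022511 ≈ 0.0225


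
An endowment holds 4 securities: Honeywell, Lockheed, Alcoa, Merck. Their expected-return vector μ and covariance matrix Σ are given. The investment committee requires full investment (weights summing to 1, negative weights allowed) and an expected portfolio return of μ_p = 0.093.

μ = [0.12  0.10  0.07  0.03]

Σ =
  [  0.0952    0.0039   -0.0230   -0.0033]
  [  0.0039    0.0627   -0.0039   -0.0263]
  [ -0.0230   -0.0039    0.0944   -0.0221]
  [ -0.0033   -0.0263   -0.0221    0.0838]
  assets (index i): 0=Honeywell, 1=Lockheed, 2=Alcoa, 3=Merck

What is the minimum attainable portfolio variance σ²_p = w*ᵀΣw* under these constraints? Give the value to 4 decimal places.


0.0174

x=Σ⁻¹μ = [1.6055  2.2409  1.5865  1.5429]
y=Σ⁻¹𝟙 = [15.5861  27.6602  21.8523  26.9909]
a=μᵀx=0.574086  b=𝟙ᵀx=6.975740  c=𝟙ᵀy=92.089458  D=ac−b²=4.206357
λ₁=(c·0.093−b)/D = (92.089458·0.093−6.975740)/4.206357 = 0.377662
λ₂=(a−b·0.093)/D = (0.574086−6.975740·0.093)/4.206357 = -0.017749
w* = 0.377662·x + -0.017749·y:
  w_0 = 0.377662·1.6055 + -0.017749·15.5861 = 0.3297  (Honeywell)
  w_1 = 0.377662·2.2409 + -0.017749·27.6602 = 0.3554  (Lockheed)
  w_2 = 0.377662·1.5865 + -0.017749·21.8523 = 0.2113  (Alcoa)
  w_3 = 0.377662·1.5429 + -0.017749·26.9909 = 0.1036  (Merck)
Σw_i=1.0000  μᵀw=0.0930
σ²=wᵀΣw=λ₁·μ_p+λ₂ = 0.377662·0.093 + -0.017749 = 0.017374 ≈ 0.0174


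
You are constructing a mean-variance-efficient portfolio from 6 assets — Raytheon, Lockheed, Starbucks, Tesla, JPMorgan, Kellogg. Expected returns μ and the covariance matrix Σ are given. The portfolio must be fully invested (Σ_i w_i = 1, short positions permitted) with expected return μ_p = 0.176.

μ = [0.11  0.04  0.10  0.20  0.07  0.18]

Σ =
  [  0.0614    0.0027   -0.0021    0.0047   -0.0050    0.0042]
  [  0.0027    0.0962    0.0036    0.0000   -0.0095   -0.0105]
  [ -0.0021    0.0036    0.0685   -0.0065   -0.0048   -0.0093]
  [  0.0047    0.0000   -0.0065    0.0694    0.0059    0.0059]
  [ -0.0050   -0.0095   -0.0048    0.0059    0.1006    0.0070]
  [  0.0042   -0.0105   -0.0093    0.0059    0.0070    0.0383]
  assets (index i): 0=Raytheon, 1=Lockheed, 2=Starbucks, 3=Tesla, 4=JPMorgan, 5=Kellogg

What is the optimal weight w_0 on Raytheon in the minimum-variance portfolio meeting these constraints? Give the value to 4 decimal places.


p=Σ⁻¹μ = [1.3428  0.8687  2.3953  2.5595  0.4684  4.8924]
q=Σ⁻¹𝟙 = [14.2806  13.4527  20.1712  11.9675  10.1330  29.4341]
a=μᵀp=1.847301  b=𝟙ᵀp=12.527053  c=𝟙ᵀq=99.439125  D=ac−b²=26.766929
λ₁=(c·0.176−b)/D = (99.439125·0.176−12.527053)/26.766929 = 0.185835
λ₂=(a−b·0.176)/D = (1.847301−12.527053·0.176)/26.766929 = -0.013355
w* = 0.185835·p + -0.013355·q:
  w_0 = 0.185835·1.3428 + -0.013355·14.2806 = 0.0588  (Raytheon)
  w_1 = 0.185835·0.8687 + -0.013355·13.4527 = -0.0182  (Lockheed)
  w_2 = 0.185835·2.3953 + -0.013355·20.1712 = 0.1757  (Starbucks)
  w_3 = 0.185835·2.5595 + -0.013355·11.9675 = 0.3158  (Tesla)
  w_4 = 0.185835·0.4684 + -0.013355·10.1330 = -0.0483  (JPMorgan)
  w_5 = 0.185835·4.8924 + -0.013355·29.4341 = 0.5161  (Kellogg)
Σw_i=1.0000  μᵀw=0.1760
σ²=wᵀΣw=λ₁·μ_p+λ₂ = 0.185835·0.176 + -0.013355 = 0.019352 ≈ 0.0194

0.0588


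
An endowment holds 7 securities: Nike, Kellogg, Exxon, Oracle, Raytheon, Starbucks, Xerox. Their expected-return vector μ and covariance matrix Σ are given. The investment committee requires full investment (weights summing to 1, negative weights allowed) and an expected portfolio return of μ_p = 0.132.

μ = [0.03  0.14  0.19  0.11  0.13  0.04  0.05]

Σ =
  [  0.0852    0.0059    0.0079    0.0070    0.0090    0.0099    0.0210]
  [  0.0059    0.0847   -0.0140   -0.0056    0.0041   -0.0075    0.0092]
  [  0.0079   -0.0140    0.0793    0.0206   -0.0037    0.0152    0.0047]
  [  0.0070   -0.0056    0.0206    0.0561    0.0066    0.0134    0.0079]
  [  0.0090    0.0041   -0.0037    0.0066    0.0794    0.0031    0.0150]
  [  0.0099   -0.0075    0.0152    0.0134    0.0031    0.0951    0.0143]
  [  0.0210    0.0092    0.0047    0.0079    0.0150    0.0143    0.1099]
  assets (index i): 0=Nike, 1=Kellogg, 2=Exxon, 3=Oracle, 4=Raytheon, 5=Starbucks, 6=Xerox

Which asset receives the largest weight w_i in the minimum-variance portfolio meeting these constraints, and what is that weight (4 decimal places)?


Kellogg (0.2537)

u=Σ⁻¹μ = [-0.2737  2.1030  2.5938  1.0723  1.6057  0.0085  -0.0771]
v=Σ⁻¹𝟙 = [6.2566  13.6148  10.3971  11.3276  9.8396  6.8675  3.2684]
a=μᵀu=1.102209  b=𝟙ᵀu=7.032525  c=𝟙ᵀv=61.571658  D=ac−b²=18.408415
λ₁=(c·0.132−b)/D = (61.571658·0.132−7.032525)/18.408415 = 0.059480
λ₂=(a−b·0.132)/D = (1.102209−7.032525·0.132)/18.408415 = 0.009448
w* = 0.059480·u + 0.009448·v:
  w_0 = 0.059480·-0.2737 + 0.009448·6.2566 = 0.0428  (Nike)
  w_1 = 0.059480·2.1030 + 0.009448·13.6148 = 0.2537  (Kellogg)
  w_2 = 0.059480·2.5938 + 0.009448·10.3971 = 0.2525  (Exxon)
  w_3 = 0.059480·1.0723 + 0.009448·11.3276 = 0.1708  (Oracle)
  w_4 = 0.059480·1.6057 + 0.009448·9.8396 = 0.1885  (Raytheon)
  w_5 = 0.059480·0.0085 + 0.009448·6.8675 = 0.0654  (Starbucks)
  w_6 = 0.059480·-0.0771 + 0.009448·3.2684 = 0.0263  (Xerox)
Σw_i=1.0000  μᵀw=0.1320
σ²=wᵀΣw=λ₁·μ_p+λ₂ = 0.059480·0.132 + 0.009448 = 0.017299 ≈ 0.0173


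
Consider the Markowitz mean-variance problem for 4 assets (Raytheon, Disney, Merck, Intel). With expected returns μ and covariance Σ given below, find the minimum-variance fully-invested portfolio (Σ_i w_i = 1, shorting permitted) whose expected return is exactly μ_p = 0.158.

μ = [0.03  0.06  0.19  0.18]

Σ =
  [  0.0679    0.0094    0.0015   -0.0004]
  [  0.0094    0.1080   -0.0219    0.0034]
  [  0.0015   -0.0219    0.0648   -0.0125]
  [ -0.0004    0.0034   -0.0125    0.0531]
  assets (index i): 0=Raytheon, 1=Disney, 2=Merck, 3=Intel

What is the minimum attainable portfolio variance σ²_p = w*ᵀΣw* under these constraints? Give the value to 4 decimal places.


0.0153

x=Σ⁻¹μ = [0.2018  1.2501  4.1784  4.2949]
y=Σ⁻¹𝟙 = [12.6445  12.2495  23.8628  23.7607]
a=μᵀx=1.648040  b=𝟙ᵀx=9.925161  c=𝟙ᵀy=72.517548  D=ac−b²=21.003001
λ₁=(c·0.158−b)/D = (72.517548·0.158−9.925161)/21.003001 = 0.072971
λ₂=(a−b·0.158)/D = (1.648040−9.925161·0.158)/21.003001 = 0.003803
w* = 0.072971·x + 0.003803·y:
  w_0 = 0.072971·0.2018 + 0.003803·12.6445 = 0.0628  (Raytheon)
  w_1 = 0.072971·1.2501 + 0.003803·12.2495 = 0.1378  (Disney)
  w_2 = 0.072971·4.1784 + 0.003803·23.8628 = 0.3956  (Merck)
  w_3 = 0.072971·4.2949 + 0.003803·23.7607 = 0.4038  (Intel)
Σw_i=1.0000  μᵀw=0.1580
σ²=wᵀΣw=λ₁·μ_p+λ₂ = 0.072971·0.158 + 0.003803 = 0.015332 ≈ 0.0153


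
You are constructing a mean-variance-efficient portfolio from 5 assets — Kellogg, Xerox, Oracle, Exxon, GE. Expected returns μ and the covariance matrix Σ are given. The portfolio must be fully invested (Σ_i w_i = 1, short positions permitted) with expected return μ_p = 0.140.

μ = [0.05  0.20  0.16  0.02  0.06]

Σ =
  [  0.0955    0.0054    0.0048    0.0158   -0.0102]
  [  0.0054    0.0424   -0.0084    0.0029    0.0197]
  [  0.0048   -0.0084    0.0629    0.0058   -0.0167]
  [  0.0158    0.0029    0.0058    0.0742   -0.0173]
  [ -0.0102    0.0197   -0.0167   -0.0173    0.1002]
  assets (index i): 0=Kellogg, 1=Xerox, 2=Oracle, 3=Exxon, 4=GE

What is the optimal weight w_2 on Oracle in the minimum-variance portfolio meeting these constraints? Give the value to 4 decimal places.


0.3110

x=Σ⁻¹μ = [0.0975  5.3354  3.2866  -0.1996  0.0731]
y=Σ⁻¹𝟙 = [7.5937  20.0418  20.1207  12.3723  12.3023]
a=μᵀx=1.598200  b=𝟙ᵀx=8.592938  c=𝟙ᵀy=72.430783  D=ac−b²=41.920327
λ₁=(c·0.140−b)/D = (72.430783·0.140−8.592938)/41.920327 = 0.036912
λ₂=(a−b·0.140)/D = (1.598200−8.592938·0.140)/41.920327 = 0.009427
w* = 0.036912·x + 0.009427·y:
  w_0 = 0.036912·0.0975 + 0.009427·7.5937 = 0.0752  (Kellogg)
  w_1 = 0.036912·5.3354 + 0.009427·20.0418 = 0.3859  (Xerox)
  w_2 = 0.036912·3.2866 + 0.009427·20.1207 = 0.3110  (Oracle)
  w_3 = 0.036912·-0.1996 + 0.009427·12.3723 = 0.1093  (Exxon)
  w_4 = 0.036912·0.0731 + 0.009427·12.3023 = 0.1187  (GE)
Σw_i=1.0000  μᵀw=0.1400
σ²=wᵀΣw=λ₁·μ_p+λ₂ = 0.036912·0.140 + 0.009427 = 0.014595 ≈ 0.0146


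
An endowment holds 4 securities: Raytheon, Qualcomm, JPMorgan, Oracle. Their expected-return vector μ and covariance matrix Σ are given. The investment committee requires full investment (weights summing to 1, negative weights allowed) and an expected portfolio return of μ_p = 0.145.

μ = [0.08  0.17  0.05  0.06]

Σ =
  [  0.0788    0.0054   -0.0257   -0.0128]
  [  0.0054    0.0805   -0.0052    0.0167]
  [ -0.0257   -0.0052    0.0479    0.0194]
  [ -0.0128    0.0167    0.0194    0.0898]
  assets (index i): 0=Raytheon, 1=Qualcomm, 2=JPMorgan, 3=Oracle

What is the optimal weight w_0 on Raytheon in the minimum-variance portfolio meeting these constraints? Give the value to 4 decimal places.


0.1662

x=Σ⁻¹μ = [1.5590  2.1341  2.0955  0.0408]
y=Σ⁻¹𝟙 = [23.3499  11.8786  32.5818  5.2163]
a=μᵀx=0.594744  b=𝟙ᵀx=5.829414  c=𝟙ᵀy=73.026527  D=ac−b²=9.449985
λ₁=(c·0.145−b)/D = (73.026527·0.145−5.829414)/9.449985 = 0.503644
λ₂=(a−b·0.145)/D = (0.594744−5.829414·0.145)/9.449985 = -0.026510
w* = 0.503644·x + -0.026510·y:
  w_0 = 0.503644·1.5590 + -0.026510·23.3499 = 0.1662  (Raytheon)
  w_1 = 0.503644·2.1341 + -0.026510·11.8786 = 0.7599  (Qualcomm)
  w_2 = 0.503644·2.0955 + -0.026510·32.5818 = 0.1916  (JPMorgan)
  w_3 = 0.503644·0.0408 + -0.026510·5.2163 = -0.1177  (Oracle)
Σw_i=1.0000  μᵀw=0.1450
σ²=wᵀΣw=λ₁·μ_p+λ₂ = 0.503644·0.145 + -0.026510 = 0.046518 ≈ 0.0465


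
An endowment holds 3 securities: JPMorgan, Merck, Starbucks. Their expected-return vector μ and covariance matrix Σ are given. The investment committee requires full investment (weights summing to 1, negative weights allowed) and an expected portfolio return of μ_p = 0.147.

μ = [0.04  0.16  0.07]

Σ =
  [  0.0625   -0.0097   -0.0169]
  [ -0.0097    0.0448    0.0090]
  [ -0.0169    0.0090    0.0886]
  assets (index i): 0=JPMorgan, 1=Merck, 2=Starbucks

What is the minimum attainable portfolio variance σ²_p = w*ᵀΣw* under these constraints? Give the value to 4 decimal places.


0.0344

x=Σ⁻¹μ = [1.4036  3.7391  0.6780]
y=Σ⁻¹𝟙 = [23.4189  24.7319  13.2414]
a=μᵀx=0.701867  b=𝟙ᵀx=5.820764  c=𝟙ᵀy=61.392246  D=ac−b²=9.207890
λ₁=(c·0.147−b)/D = (61.392246·0.147−5.820764)/9.207890 = 0.347951
λ₂=(a−b·0.147)/D = (0.701867−5.820764·0.147)/9.207890 = -0.016701
w* = 0.347951·x + -0.016701·y:
  w_0 = 0.347951·1.4036 + -0.016701·23.4189 = 0.0973  (JPMorgan)
  w_1 = 0.347951·3.7391 + -0.016701·24.7319 = 0.8880  (Merck)
  w_2 = 0.347951·0.6780 + -0.016701·13.2414 = 0.0148  (Starbucks)
Σw_i=1.0000  μᵀw=0.1470
σ²=wᵀΣw=λ₁·μ_p+λ₂ = 0.347951·0.147 + -0.016701 = 0.034447 ≈ 0.0344


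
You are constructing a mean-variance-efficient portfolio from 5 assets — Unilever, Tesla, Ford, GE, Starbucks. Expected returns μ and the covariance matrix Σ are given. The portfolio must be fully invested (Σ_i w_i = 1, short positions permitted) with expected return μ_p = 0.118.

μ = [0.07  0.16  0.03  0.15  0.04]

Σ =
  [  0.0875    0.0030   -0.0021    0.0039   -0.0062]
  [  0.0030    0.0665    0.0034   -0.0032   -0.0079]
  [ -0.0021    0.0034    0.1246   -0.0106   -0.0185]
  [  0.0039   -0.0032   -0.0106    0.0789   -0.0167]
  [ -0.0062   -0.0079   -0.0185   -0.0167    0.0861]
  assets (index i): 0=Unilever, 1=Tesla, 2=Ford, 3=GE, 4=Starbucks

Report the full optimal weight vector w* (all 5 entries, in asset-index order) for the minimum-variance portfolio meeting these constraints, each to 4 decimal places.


x=Σ⁻¹μ = [0.7147  2.6147  0.5776  2.3314  1.3323]
y=Σ⁻¹𝟙 = [11.7407  17.1936  12.3690  18.7567  20.3332]
a=μᵀx=0.888718  b=𝟙ᵀx=7.570739  c=𝟙ᵀy=80.393267  D=ac−b²=14.130849
λ₁=(c·0.118−b)/D = (80.393267·0.118−7.570739)/14.130849 = 0.135566
λ₂=(a−b·0.118)/D = (0.888718−7.570739·0.118)/14.130849 = -0.000328
w* = 0.135566·x + -0.000328·y:
  w_0 = 0.135566·0.7147 + -0.000328·11.7407 = 0.0930  (Unilever)
  w_1 = 0.135566·2.6147 + -0.000328·17.1936 = 0.3488  (Tesla)
  w_2 = 0.135566·0.5776 + -0.000328·12.3690 = 0.0743  (Ford)
  w_3 = 0.135566·2.3314 + -0.000328·18.7567 = 0.3099  (GE)
  w_4 = 0.135566·1.3323 + -0.000328·20.3332 = 0.1739  (Starbucks)
Σw_i=1.0000  μᵀw=0.1180
σ²=wᵀΣw=λ₁·μ_p+λ₂ = 0.135566·0.118 + -0.000328 = 0.015669 ≈ 0.0157

0.0930  0.3488  0.0743  0.3099  0.1739


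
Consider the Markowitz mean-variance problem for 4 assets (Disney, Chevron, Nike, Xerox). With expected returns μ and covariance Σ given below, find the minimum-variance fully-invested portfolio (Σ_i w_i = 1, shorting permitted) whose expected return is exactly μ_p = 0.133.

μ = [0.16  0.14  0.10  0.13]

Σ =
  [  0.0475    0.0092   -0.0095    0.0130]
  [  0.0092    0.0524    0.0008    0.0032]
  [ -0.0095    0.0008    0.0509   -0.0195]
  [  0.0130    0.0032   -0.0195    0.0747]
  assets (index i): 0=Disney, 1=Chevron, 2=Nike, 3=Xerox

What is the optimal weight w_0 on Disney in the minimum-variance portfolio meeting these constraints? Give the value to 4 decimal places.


0.3283

u=Σ⁻¹μ = [3.1040  1.9566  3.2677  1.9693]
v=Σ⁻¹𝟙 = [19.5538  14.1535  29.6292  17.1122]
a=μᵀu=1.353345  b=𝟙ᵀu=10.297601  c=𝟙ᵀv=80.448665  D=ac−b²=2.834229
λ₁=(c·0.133−b)/D = (80.448665·0.133−10.297601)/2.834229 = 0.141863
λ₂=(a−b·0.133)/D = (1.353345−10.297601·0.133)/2.834229 = -0.005728
w* = 0.141863·u + -0.005728·v:
  w_0 = 0.141863·3.1040 + -0.005728·19.5538 = 0.3283  (Disney)
  w_1 = 0.141863·1.9566 + -0.005728·14.1535 = 0.1965  (Chevron)
  w_2 = 0.141863·3.2677 + -0.005728·29.6292 = 0.2938  (Nike)
  w_3 = 0.141863·1.9693 + -0.005728·17.1122 = 0.1813  (Xerox)
Σw_i=1.0000  μᵀw=0.1330
σ²=wᵀΣw=λ₁·μ_p+λ₂ = 0.141863·0.133 + -0.005728 = 0.013139 ≈ 0.0131


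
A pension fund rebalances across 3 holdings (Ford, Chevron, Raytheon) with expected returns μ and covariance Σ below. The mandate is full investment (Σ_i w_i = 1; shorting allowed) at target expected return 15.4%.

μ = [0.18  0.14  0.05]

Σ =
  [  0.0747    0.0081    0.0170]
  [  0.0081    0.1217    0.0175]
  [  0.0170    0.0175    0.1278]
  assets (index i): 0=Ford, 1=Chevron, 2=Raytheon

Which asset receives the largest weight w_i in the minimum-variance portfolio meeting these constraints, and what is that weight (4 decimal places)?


x=Σ⁻¹μ = [2.3130  1.0042  -0.0539]
y=Σ⁻¹𝟙 = [11.4361  6.6809  5.3887]
a=μᵀx=0.554233  b=𝟙ᵀx=3.263259  c=𝟙ᵀy=23.505672  D=ac−b²=2.378753
λ₁=(c·0.154−b)/D = (23.505672·0.154−3.263259)/2.378753 = 0.149916
λ₂=(a−b·0.154)/D = (0.554233−3.263259·0.154)/2.378753 = 0.021730
w* = 0.149916·x + 0.021730·y:
  w_0 = 0.149916·2.3130 + 0.021730·11.4361 = 0.5953  (Ford)
  w_1 = 0.149916·1.0042 + 0.021730·6.6809 = 0.2957  (Chevron)
  w_2 = 0.149916·-0.0539 + 0.021730·5.3887 = 0.1090  (Raytheon)
Σw_i=1.0000  μᵀw=0.1540
σ²=wᵀΣw=λ₁·μ_p+λ₂ = 0.149916·0.154 + 0.021730 = 0.044817 ≈ 0.0448

Ford (0.5953)


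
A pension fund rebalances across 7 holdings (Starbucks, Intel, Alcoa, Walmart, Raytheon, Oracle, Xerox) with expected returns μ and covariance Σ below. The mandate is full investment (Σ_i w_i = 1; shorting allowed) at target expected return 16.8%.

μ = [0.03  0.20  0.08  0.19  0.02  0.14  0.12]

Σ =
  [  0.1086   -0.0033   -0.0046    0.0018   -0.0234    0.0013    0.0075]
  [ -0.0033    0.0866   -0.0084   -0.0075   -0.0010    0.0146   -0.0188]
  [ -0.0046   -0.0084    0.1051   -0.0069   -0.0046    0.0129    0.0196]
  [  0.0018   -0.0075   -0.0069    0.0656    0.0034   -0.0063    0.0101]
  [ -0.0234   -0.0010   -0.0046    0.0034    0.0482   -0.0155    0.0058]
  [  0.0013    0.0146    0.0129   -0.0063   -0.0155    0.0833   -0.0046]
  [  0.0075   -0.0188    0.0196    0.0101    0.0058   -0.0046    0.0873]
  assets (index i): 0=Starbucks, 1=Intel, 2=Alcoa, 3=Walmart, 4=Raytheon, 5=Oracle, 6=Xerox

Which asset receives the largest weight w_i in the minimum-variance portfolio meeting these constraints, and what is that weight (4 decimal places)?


Walmart (0.3436)

g=Σ⁻¹μ = [0.4074  2.7305  0.7896  3.1682  0.8498  1.5490  1.4089]
h=Σ⁻¹𝟙 = [16.1834  13.9890  10.5525  16.1373  32.8176  15.4058  7.4722]
a=μᵀg=1.626369  b=𝟙ᵀg=10.903423  c=𝟙ᵀh=112.557855  D=ac−b²=64.175999
λ₁=(c·0.168−b)/D = (112.557855·0.168−10.903423)/64.175999 = 0.124755
λ₂=(a−b·0.168)/D = (1.626369−10.903423·0.168)/64.175999 = -0.003201
w* = 0.124755·g + -0.003201·h:
  w_0 = 0.124755·0.4074 + -0.003201·16.1834 = -0.0010  (Starbucks)
  w_1 = 0.124755·2.7305 + -0.003201·13.9890 = 0.2959  (Intel)
  w_2 = 0.124755·0.7896 + -0.003201·10.5525 = 0.0647  (Alcoa)
  w_3 = 0.124755·3.1682 + -0.003201·16.1373 = 0.3436  (Walmart)
  w_4 = 0.124755·0.8498 + -0.003201·32.8176 = 0.0010  (Raytheon)
  w_5 = 0.124755·1.5490 + -0.003201·15.4058 = 0.1439  (Oracle)
  w_6 = 0.124755·1.4089 + -0.003201·7.4722 = 0.1519  (Xerox)
Σw_i=1.0000  μᵀw=0.1680
σ²=wᵀΣw=λ₁·μ_p+λ₂ = 0.124755·0.168 + -0.003201 = 0.017758 ≈ 0.0178


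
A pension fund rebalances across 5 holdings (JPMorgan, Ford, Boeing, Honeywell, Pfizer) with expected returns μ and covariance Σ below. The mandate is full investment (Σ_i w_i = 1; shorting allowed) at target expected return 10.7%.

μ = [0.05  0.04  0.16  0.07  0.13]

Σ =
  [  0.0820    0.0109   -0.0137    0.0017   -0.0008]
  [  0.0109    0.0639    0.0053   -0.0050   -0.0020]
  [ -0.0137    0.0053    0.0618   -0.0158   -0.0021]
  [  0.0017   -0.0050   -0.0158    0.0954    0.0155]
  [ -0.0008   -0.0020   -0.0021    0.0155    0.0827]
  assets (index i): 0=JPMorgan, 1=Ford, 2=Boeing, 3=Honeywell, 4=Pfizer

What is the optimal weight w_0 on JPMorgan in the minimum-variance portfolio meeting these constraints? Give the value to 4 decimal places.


0.1756

x=Σ⁻¹μ = [1.0819  0.3085  3.1097  1.0051  1.4805]
y=Σ⁻¹𝟙 = [13.9788  12.7903  21.8136  12.7785  10.6954]
a=μᵀx=0.826797  b=𝟙ᵀx=6.985621  c=𝟙ᵀy=72.056588  D=ac−b²=10.777274
λ₁=(c·0.107−b)/D = (72.056588·0.107−6.985621)/10.777274 = 0.067219
λ₂=(a−b·0.107)/D = (0.826797−6.985621·0.107)/10.777274 = 0.007361
w* = 0.067219·x + 0.007361·y:
  w_0 = 0.067219·1.0819 + 0.007361·13.9788 = 0.1756  (JPMorgan)
  w_1 = 0.067219·0.3085 + 0.007361·12.7903 = 0.1149  (Ford)
  w_2 = 0.067219·3.1097 + 0.007361·21.8136 = 0.3696  (Boeing)
  w_3 = 0.067219·1.0051 + 0.007361·12.7785 = 0.1616  (Honeywell)
  w_4 = 0.067219·1.4805 + 0.007361·10.6954 = 0.1782  (Pfizer)
Σw_i=1.0000  μᵀw=0.1070
σ²=wᵀΣw=λ₁·μ_p+λ₂ = 0.067219·0.107 + 0.007361 = 0.014554 ≈ 0.0146


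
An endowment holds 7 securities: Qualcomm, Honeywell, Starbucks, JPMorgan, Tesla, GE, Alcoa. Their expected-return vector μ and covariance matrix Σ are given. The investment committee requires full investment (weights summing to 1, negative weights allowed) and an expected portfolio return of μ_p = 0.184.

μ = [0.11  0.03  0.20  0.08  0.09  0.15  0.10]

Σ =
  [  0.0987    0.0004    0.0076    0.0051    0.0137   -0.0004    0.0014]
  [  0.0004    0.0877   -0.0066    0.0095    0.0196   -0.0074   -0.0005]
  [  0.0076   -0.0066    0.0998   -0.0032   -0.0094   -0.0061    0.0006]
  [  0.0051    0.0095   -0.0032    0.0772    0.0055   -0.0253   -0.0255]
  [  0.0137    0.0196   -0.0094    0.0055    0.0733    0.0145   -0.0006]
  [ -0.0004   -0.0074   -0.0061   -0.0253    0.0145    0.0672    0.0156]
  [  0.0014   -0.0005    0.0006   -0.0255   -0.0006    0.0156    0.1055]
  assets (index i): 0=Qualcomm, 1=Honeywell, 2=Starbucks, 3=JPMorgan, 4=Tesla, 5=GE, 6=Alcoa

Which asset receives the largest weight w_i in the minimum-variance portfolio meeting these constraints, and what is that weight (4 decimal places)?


Starbucks (0.4884)

u=Σ⁻¹μ = [0.7438  0.4035  2.2745  2.3279  0.5110  3.0105  1.0474]
v=Σ⁻¹𝟙 = [7.1689  10.6585  12.6469  22.2972  5.1754  21.8417  11.5513]
a=μᵀu=1.337370  b=𝟙ᵀu=10.318655  c=𝟙ᵀv=91.339748  D=ac−b²=15.680400
λ₁=(c·0.184−b)/D = (91.339748·0.184−10.318655)/15.680400 = 0.413756
λ₂=(a−b·0.184)/D = (1.337370−10.318655·0.184)/15.680400 = -0.035794
w* = 0.413756·u + -0.035794·v:
  w_0 = 0.413756·0.7438 + -0.035794·7.1689 = 0.0512  (Qualcomm)
  w_1 = 0.413756·0.4035 + -0.035794·10.6585 = -0.2146  (Honeywell)
  w_2 = 0.413756·2.2745 + -0.035794·12.6469 = 0.4884  (Starbucks)
  w_3 = 0.413756·2.3279 + -0.035794·22.2972 = 0.1651  (JPMorgan)
  w_4 = 0.413756·0.5110 + -0.035794·5.1754 = 0.0262  (Tesla)
  w_5 = 0.413756·3.0105 + -0.035794·21.8417 = 0.4638  (GE)
  w_6 = 0.413756·1.0474 + -0.035794·11.5513 = 0.0199  (Alcoa)
Σw_i=1.0000  μᵀw=0.1840
σ²=wᵀΣw=λ₁·μ_p+λ₂ = 0.413756·0.184 + -0.035794 = 0.040337 ≈ 0.0403


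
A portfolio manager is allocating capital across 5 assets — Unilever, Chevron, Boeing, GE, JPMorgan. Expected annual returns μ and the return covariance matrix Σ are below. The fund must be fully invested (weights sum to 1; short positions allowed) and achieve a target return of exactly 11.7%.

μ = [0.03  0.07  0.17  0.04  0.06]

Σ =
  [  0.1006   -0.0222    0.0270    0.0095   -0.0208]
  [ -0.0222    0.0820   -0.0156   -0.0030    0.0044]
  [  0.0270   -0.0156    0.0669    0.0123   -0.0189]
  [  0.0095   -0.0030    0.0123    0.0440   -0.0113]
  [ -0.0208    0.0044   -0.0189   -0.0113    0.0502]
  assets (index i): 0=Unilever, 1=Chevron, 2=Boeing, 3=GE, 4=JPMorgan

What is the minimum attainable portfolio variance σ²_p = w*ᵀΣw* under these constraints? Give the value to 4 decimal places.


0.0162

p=Σ⁻¹μ = [0.1679  1.4346  3.4108  0.6787  2.5760]
q=Σ⁻¹𝟙 = [14.1392  18.6521  19.4721  25.0334  37.1101]
a=μᵀp=0.867008  b=𝟙ᵀp=8.268022  c=𝟙ᵀq=114.406891  D=ac−b²=30.831527
λ₁=(c·0.117−b)/D = (114.406891·0.117−8.268022)/30.831527 = 0.165985
λ₂=(a−b·0.117)/D = (0.867008−8.268022·0.117)/30.831527 = -0.003255
w* = 0.165985·p + -0.003255·q:
  w_0 = 0.165985·0.1679 + -0.003255·14.1392 = -0.0182  (Unilever)
  w_1 = 0.165985·1.4346 + -0.003255·18.6521 = 0.1774  (Chevron)
  w_2 = 0.165985·3.4108 + -0.003255·19.4721 = 0.5028  (Boeing)
  w_3 = 0.165985·0.6787 + -0.003255·25.0334 = 0.0312  (GE)
  w_4 = 0.165985·2.5760 + -0.003255·37.1101 = 0.3068  (JPMorgan)
Σw_i=1.0000  μᵀw=0.1170
σ²=wᵀΣw=λ₁·μ_p+λ₂ = 0.165985·0.117 + -0.003255 = 0.016165 ≈ 0.0162


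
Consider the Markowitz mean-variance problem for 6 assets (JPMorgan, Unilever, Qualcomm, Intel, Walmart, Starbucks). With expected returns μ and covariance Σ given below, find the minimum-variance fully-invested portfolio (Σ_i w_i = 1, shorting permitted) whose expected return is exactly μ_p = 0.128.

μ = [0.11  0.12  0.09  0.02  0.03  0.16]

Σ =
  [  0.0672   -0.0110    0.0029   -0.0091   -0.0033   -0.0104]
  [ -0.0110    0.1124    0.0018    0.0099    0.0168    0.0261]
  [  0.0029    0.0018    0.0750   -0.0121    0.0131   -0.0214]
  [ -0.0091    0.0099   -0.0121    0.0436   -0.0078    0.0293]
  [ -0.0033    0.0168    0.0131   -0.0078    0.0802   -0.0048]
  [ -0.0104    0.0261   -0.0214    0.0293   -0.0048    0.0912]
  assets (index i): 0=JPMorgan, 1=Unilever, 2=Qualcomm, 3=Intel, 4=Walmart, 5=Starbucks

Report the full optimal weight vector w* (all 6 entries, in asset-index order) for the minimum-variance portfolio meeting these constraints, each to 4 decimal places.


0.3103  0.1119  0.2613  -0.0613  0.0177  0.3601

u=Σ⁻¹μ = [1.9968  0.7141  1.6805  -0.3320  0.1367  2.2859]
v=Σ⁻¹𝟙 = [20.4930  4.4717  16.9054  28.0339  12.7987  7.6561]
a=μᵀu=0.819789  b=𝟙ᵀu=6.481931  c=𝟙ᵀv=90.358830  D=ac−b²=32.059735
λ₁=(c·0.128−b)/D = (90.358830·0.128−6.481931)/32.059735 = 0.158579
λ₂=(a−b·0.128)/D = (0.819789−6.481931·0.128)/32.059735 = -0.000309
w* = 0.158579·u + -0.000309·v:
  w_0 = 0.158579·1.9968 + -0.000309·20.4930 = 0.3103  (JPMorgan)
  w_1 = 0.158579·0.7141 + -0.000309·4.4717 = 0.1119  (Unilever)
  w_2 = 0.158579·1.6805 + -0.000309·16.9054 = 0.2613  (Qualcomm)
  w_3 = 0.158579·-0.3320 + -0.000309·28.0339 = -0.0613  (Intel)
  w_4 = 0.158579·0.1367 + -0.000309·12.7987 = 0.0177  (Walmart)
  w_5 = 0.158579·2.2859 + -0.000309·7.6561 = 0.3601  (Starbucks)
Σw_i=1.0000  μᵀw=0.1280
σ²=wᵀΣw=λ₁·μ_p+λ₂ = 0.158579·0.128 + -0.000309 = 0.019989 ≈ 0.0200


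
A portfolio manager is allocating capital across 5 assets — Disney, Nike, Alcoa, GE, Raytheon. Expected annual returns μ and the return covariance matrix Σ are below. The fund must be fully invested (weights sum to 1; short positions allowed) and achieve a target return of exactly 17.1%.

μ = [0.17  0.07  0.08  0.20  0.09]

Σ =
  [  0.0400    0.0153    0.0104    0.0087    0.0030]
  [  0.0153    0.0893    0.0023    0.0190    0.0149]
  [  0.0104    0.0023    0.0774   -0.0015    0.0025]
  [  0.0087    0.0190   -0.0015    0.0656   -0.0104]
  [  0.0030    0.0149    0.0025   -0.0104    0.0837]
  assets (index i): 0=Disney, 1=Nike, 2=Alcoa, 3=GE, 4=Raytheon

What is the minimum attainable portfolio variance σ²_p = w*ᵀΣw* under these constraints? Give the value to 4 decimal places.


0.0218

g=Σ⁻¹μ = [3.6140  -0.7327  0.5820  3.0224  1.4343]
h=Σ⁻¹𝟙 = [17.1506  2.8958  10.4100  14.3163  12.2851]
a=μᵀg=1.343220  b=𝟙ᵀg=7.920029  c=𝟙ᵀh=57.057832  D=ac−b²=13.914337
λ₁=(c·0.171−b)/D = (57.057832·0.171−7.920029)/13.914337 = 0.132012
λ₂=(a−b·0.171)/D = (1.343220−7.920029·0.171)/13.914337 = -0.000798
w* = 0.132012·g + -0.000798·h:
  w_0 = 0.132012·3.6140 + -0.000798·17.1506 = 0.4634  (Disney)
  w_1 = 0.132012·-0.7327 + -0.000798·2.8958 = -0.0990  (Nike)
  w_2 = 0.132012·0.5820 + -0.000798·10.4100 = 0.0685  (Alcoa)
  w_3 = 0.132012·3.0224 + -0.000798·14.3163 = 0.3876  (GE)
  w_4 = 0.132012·1.4343 + -0.000798·12.2851 = 0.1795  (Raytheon)
Σw_i=1.0000  μᵀw=0.1710
σ²=wᵀΣw=λ₁·μ_p+λ₂ = 0.132012·0.171 + -0.000798 = 0.021776 ≈ 0.0218


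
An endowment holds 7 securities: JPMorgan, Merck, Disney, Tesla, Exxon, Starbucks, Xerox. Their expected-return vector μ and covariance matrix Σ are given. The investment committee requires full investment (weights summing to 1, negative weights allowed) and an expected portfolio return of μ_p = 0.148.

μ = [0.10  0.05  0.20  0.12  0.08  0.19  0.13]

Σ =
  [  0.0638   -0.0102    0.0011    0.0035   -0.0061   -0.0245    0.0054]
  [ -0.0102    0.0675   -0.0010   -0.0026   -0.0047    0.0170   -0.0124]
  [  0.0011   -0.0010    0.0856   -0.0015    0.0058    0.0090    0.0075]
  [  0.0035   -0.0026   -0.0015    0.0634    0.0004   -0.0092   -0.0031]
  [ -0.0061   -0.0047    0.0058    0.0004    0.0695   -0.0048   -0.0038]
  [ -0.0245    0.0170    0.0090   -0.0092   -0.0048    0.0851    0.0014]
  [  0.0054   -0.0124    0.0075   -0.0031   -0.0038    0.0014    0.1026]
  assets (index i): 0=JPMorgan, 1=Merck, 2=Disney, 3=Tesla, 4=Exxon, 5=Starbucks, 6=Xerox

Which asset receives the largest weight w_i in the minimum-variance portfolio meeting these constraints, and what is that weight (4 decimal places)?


Starbucks (0.2744)

g=Σ⁻¹μ = [2.7358  0.8451  1.8303  2.2991  1.5522  2.9746  1.1778]
h=Σ⁻¹𝟙 = [24.9864  18.4068  7.8268  18.2670  18.8694  17.2961  11.0988]
a=μᵀg=1.800271  b=𝟙ᵀg=13.415034  c=𝟙ᵀh=116.751274  D=ac−b²=30.220743
λ₁=(c·0.148−b)/D = (116.751274·0.148−13.415034)/30.220743 = 0.127864
λ₂=(a−b·0.148)/D = (1.800271−13.415034·0.148)/30.220743 = -0.006127
w* = 0.127864·g + -0.006127·h:
  w_0 = 0.127864·2.7358 + -0.006127·24.9864 = 0.1967  (JPMorgan)
  w_1 = 0.127864·0.8451 + -0.006127·18.4068 = -0.0047  (Merck)
  w_2 = 0.127864·1.8303 + -0.006127·7.8268 = 0.1861  (Disney)
  w_3 = 0.127864·2.2991 + -0.006127·18.2670 = 0.1821  (Tesla)
  w_4 = 0.127864·1.5522 + -0.006127·18.8694 = 0.0829  (Exxon)
  w_5 = 0.127864·2.9746 + -0.006127·17.2961 = 0.2744  (Starbucks)
  w_6 = 0.127864·1.1778 + -0.006127·11.0988 = 0.0826  (Xerox)
Σw_i=1.0000  μᵀw=0.1480
σ²=wᵀΣw=λ₁·μ_p+λ₂ = 0.127864·0.148 + -0.006127 = 0.012797 ≈ 0.0128


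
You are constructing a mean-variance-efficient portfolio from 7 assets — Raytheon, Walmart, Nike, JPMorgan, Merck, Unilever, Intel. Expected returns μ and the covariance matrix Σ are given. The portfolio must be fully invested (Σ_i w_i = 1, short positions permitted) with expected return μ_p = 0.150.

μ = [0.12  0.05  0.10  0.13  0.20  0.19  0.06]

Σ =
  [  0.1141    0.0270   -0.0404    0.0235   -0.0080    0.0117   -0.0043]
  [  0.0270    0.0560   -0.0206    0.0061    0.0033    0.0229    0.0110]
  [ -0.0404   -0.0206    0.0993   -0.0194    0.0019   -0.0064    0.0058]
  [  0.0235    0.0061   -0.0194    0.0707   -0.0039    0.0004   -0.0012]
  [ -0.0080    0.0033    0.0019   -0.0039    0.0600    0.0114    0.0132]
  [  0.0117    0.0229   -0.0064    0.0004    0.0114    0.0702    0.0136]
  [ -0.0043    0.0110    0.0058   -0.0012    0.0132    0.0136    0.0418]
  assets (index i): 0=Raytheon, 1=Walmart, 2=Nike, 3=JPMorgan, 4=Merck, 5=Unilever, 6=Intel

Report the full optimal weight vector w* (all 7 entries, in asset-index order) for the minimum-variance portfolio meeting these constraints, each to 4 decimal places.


0.1280  0.0140  0.1992  0.1962  0.2697  0.1770  0.0160

p=Σ⁻¹μ = [1.3893  -0.3276  2.0232  2.1210  3.2469  2.2901  -0.3257]
q=Σ⁻¹𝟙 = [10.2459  12.6996  19.2708  15.8905  13.8264  5.2293  13.3501]
a=μᵀp=1.693344  b=𝟙ᵀp=10.417177  c=𝟙ᵀq=90.512532  D=ac−b²=44.751271
λ₁=(c·0.150−b)/D = (90.512532·0.150−10.417177)/44.751271 = 0.070606
λ₂=(a−b·0.150)/D = (1.693344−10.417177·0.150)/44.751271 = 0.002922
w* = 0.070606·p + 0.002922·q:
  w_0 = 0.070606·1.3893 + 0.002922·10.2459 = 0.1280  (Raytheon)
  w_1 = 0.070606·-0.3276 + 0.002922·12.6996 = 0.0140  (Walmart)
  w_2 = 0.070606·2.0232 + 0.002922·19.2708 = 0.1992  (Nike)
  w_3 = 0.070606·2.1210 + 0.002922·15.8905 = 0.1962  (JPMorgan)
  w_4 = 0.070606·3.2469 + 0.002922·13.8264 = 0.2697  (Merck)
  w_5 = 0.070606·2.2901 + 0.002922·5.2293 = 0.1770  (Unilever)
  w_6 = 0.070606·-0.3257 + 0.002922·13.3501 = 0.0160  (Intel)
Σw_i=1.0000  μᵀw=0.1500
σ²=wᵀΣw=λ₁·μ_p+λ₂ = 0.070606·0.150 + 0.002922 = 0.013513 ≈ 0.0135


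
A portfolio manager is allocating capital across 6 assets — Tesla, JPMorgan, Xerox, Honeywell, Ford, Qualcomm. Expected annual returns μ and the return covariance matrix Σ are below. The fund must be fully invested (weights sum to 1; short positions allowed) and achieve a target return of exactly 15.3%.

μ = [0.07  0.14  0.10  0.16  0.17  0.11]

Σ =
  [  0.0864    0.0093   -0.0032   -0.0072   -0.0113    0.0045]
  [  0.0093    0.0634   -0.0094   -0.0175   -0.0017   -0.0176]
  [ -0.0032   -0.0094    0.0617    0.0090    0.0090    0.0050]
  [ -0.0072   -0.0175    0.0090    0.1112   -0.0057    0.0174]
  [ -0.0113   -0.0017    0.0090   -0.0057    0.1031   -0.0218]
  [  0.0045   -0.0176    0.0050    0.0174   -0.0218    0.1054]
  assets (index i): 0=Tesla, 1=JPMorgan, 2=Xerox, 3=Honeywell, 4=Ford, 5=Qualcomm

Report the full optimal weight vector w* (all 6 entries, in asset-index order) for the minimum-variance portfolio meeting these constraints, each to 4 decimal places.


p=Σ⁻¹μ = [0.8462  3.2948  1.4717  1.7452  2.1099  1.6362]
q=Σ⁻¹𝟙 = [11.6014  23.3900  15.7891  10.7767  13.3506  13.1313]
a=μᵀp=1.485563  b=𝟙ᵀp=11.103917  c=𝟙ᵀq=88.039057  D=ac−b²=7.490618
λ₁=(c·0.153−b)/D = (88.039057·0.153−11.103917)/7.490618 = 0.315870
λ₂=(a−b·0.153)/D = (1.485563−11.103917·0.153)/7.490618 = -0.028480
w* = 0.315870·p + -0.028480·q:
  w_0 = 0.315870·0.8462 + -0.028480·11.6014 = -0.0631  (Tesla)
  w_1 = 0.315870·3.2948 + -0.028480·23.3900 = 0.3746  (JPMorgan)
  w_2 = 0.315870·1.4717 + -0.028480·15.7891 = 0.0152  (Xerox)
  w_3 = 0.315870·1.7452 + -0.028480·10.7767 = 0.2443  (Honeywell)
  w_4 = 0.315870·2.1099 + -0.028480·13.3506 = 0.2862  (Ford)
  w_5 = 0.315870·1.6362 + -0.028480·13.1313 = 0.1428  (Qualcomm)
Σw_i=1.0000  μᵀw=0.1530
σ²=wᵀΣw=λ₁·μ_p+λ₂ = 0.315870·0.153 + -0.028480 = 0.019848 ≈ 0.0198

-0.0631  0.3746  0.0152  0.2443  0.2862  0.1428


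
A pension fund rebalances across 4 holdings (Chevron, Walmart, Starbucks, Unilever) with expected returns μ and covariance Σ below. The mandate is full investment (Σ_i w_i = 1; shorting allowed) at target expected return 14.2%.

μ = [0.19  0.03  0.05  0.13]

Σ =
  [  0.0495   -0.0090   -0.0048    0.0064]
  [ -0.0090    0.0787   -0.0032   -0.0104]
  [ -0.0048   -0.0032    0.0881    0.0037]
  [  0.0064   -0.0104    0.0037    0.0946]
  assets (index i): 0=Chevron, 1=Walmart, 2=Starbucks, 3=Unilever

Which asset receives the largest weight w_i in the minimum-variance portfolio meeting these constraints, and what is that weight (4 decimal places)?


Chevron (0.5790)

x=Σ⁻¹μ = [3.9448  1.0208  0.7696  1.1894]
y=Σ⁻¹𝟙 = [23.2378  17.2583  12.8071  10.3951]
a=μᵀx=0.973248  b=𝟙ᵀx=6.924652  c=𝟙ᵀy=63.698368  D=ac−b²=14.043493
λ₁=(c·0.142−b)/D = (63.698368·0.142−6.924652)/14.043493 = 0.150996
λ₂=(a−b·0.142)/D = (0.973248−6.924652·0.142)/14.043493 = -0.000716
w* = 0.150996·x + -0.000716·y:
  w_0 = 0.150996·3.9448 + -0.000716·23.2378 = 0.5790  (Chevron)
  w_1 = 0.150996·1.0208 + -0.000716·17.2583 = 0.1418  (Walmart)
  w_2 = 0.150996·0.7696 + -0.000716·12.8071 = 0.1070  (Starbucks)
  w_3 = 0.150996·1.1894 + -0.000716·10.3951 = 0.1722  (Unilever)
Σw_i=1.0000  μᵀw=0.1420
σ²=wᵀΣw=λ₁·μ_p+λ₂ = 0.150996·0.142 + -0.000716 = 0.020726 ≈ 0.0207


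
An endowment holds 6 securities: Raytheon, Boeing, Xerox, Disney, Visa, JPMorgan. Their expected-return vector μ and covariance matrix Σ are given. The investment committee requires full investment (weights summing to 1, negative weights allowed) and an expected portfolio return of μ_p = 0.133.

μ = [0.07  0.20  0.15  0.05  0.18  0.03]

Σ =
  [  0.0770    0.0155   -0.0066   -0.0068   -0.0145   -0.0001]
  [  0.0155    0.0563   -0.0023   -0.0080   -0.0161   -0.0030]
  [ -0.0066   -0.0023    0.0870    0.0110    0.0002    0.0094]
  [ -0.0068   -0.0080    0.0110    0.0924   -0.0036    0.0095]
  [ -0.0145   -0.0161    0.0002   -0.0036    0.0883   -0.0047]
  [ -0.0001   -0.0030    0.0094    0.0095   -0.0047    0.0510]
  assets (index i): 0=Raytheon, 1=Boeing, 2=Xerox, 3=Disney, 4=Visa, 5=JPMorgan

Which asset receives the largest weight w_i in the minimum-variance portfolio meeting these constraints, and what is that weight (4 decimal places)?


g=Σ⁻¹μ = [0.8136  4.4220  1.7196  0.8300  3.0434  0.6589]
h=Σ⁻¹𝟙 = [13.9399  22.4236  9.6195  11.4566  19.1493  18.8119]
a=μᵀg=1.808378  b=𝟙ᵀg=11.487497  c=𝟙ᵀh=95.400787  D=ac−b²=40.558108
λ₁=(c·0.133−b)/D = (95.400787·0.133−11.487497)/40.558108 = 0.029607
λ₂=(a−b·0.133)/D = (1.808378−11.487497·0.133)/40.558108 = 0.006917
w* = 0.029607·g + 0.006917·h:
  w_0 = 0.029607·0.8136 + 0.006917·13.9399 = 0.1205  (Raytheon)
  w_1 = 0.029607·4.4220 + 0.006917·22.4236 = 0.2860  (Boeing)
  w_2 = 0.029607·1.7196 + 0.006917·9.6195 = 0.1175  (Xerox)
  w_3 = 0.029607·0.8300 + 0.006917·11.4566 = 0.1038  (Disney)
  w_4 = 0.029607·3.0434 + 0.006917·19.1493 = 0.2226  (Visa)
  w_5 = 0.029607·0.6589 + 0.006917·18.8119 = 0.1496  (JPMorgan)
Σw_i=1.0000  μᵀw=0.1330
σ²=wᵀΣw=λ₁·μ_p+λ₂ = 0.029607·0.133 + 0.006917 = 0.010855 ≈ 0.0109

Boeing (0.2860)


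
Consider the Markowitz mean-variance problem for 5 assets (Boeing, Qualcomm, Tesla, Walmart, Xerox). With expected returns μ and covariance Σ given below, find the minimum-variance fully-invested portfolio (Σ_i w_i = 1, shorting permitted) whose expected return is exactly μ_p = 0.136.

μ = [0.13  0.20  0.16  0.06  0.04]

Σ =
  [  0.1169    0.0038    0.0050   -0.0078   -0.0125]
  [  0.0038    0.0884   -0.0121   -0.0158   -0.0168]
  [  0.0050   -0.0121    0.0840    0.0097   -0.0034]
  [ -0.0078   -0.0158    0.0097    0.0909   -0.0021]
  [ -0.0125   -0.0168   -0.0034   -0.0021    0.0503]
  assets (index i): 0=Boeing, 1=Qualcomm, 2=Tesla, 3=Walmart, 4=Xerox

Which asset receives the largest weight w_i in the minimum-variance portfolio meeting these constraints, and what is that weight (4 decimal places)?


Qualcomm (0.3368)

g=Σ⁻¹μ = [1.2407  3.1684  2.2522  1.1315  2.3613]
h=Σ⁻¹𝟙 = [11.6311  21.3600  13.8351  14.9625  31.4652]
a=μᵀg=1.317660  b=𝟙ᵀg=10.154023  c=𝟙ᵀh=93.253888  D=ac−b²=19.772723
λ₁=(c·0.136−b)/D = (93.253888·0.136−10.154023)/19.772723 = 0.127878
λ₂=(a−b·0.136)/D = (1.317660−10.154023·0.136)/19.772723 = -0.003201
w* = 0.127878·g + -0.003201·h:
  w_0 = 0.127878·1.2407 + -0.003201·11.6311 = 0.1214  (Boeing)
  w_1 = 0.127878·3.1684 + -0.003201·21.3600 = 0.3368  (Qualcomm)
  w_2 = 0.127878·2.2522 + -0.003201·13.8351 = 0.2437  (Tesla)
  w_3 = 0.127878·1.1315 + -0.003201·14.9625 = 0.0968  (Walmart)
  w_4 = 0.127878·2.3613 + -0.003201·31.4652 = 0.2012  (Xerox)
Σw_i=1.0000  μᵀw=0.1360
σ²=wᵀΣw=λ₁·μ_p+λ₂ = 0.127878·0.136 + -0.003201 = 0.014191 ≈ 0.0142
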